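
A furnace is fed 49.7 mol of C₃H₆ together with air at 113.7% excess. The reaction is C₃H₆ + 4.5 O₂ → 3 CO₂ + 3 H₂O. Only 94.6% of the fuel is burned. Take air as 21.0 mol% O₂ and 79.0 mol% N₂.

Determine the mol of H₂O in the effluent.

141 mol

Stoichiometric O₂ = 4.5 × 49.7 = 223.7 mol; O₂ fed = 223.7 × 2.137 = 477.9 mol.
N₂ fed = 477.9 × 79/21 = 1798 mol.
Fuel reacted = 0.946 × 49.7 → ξ = 47.02 mol.
Outlet (n = n₀ + ν ξ):
  C₃H₆: 49.7 − 1(47.02) = 2.684
  O₂: 477.9 − 4.5(47.02) = 266.4
  N₂: 1798 (inert)
  CO₂: 0 + 3(47.02) = 141
  H₂O: 0 + 3(47.02) = 141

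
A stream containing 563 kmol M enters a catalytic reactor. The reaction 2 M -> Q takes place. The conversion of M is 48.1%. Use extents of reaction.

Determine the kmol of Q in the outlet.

135 kmol

M reacted = 0.481 × 563 = 270.8 kmol; ν_M = −2, so ξ = 270.8/2 = 135.4 kmol.
Outlet amounts (n = n₀ + ν ξ):
  M: 563 − 2(135.4) = 292.2
  Q: 0 + 1(135.4) = 135.4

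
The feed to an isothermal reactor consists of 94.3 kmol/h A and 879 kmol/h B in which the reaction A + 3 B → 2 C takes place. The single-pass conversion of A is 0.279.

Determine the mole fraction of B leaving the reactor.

0.869

A reacted = 0.279 × 94.3 = 26.31 kmol/h; ν_A = −1, so ξ = 26.31/1 = 26.31 kmol/h.
Outlet amounts (n = n₀ + ν ξ):
  A: 94.3 − 1(26.31) = 67.99
  B: 879 − 3(26.31) = 800.1
  C: 0 + 2(26.31) = 52.62
Total out = 920.7 kmol/h; y_B = 800.1 / 920.7 = 0.869.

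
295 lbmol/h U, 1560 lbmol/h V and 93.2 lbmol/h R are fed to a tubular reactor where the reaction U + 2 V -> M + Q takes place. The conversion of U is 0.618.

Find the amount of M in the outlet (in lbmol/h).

U reacted = 0.618 × 295 = 182.3 lbmol/h; ν_U = −1, so ξ = 182.3/1 = 182.3 lbmol/h.
Outlet amounts (n = n₀ + ν ξ):
  U: 295 − 1(182.3) = 112.7
  V: 1560 − 2(182.3) = 1195
  M: 0 + 1(182.3) = 182.3
  Q: 0 + 1(182.3) = 182.3
  R: 93.2 (inert)

182 lbmol/h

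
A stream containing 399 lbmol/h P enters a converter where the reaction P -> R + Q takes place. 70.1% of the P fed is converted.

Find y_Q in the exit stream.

P reacted = 0.701 × 399 = 279.7 lbmol/h; ν_P = −1, so ξ = 279.7/1 = 279.7 lbmol/h.
Outlet amounts (n = n₀ + ν ξ):
  P: 399 − 1(279.7) = 119.3
  R: 0 + 1(279.7) = 279.7
  Q: 0 + 1(279.7) = 279.7
Total out = 678.7 lbmol/h; y_Q = 279.7 / 678.7 = 0.4121.

0.412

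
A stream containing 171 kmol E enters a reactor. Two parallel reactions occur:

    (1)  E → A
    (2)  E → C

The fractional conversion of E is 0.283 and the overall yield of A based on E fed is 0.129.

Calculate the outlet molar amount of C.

Yield of A: 1ξ₁ / 171 = 0.129 → ξ₁ = 22.06 kmol.
Conversion of E: 1ξ₁ + 1ξ₂ = 0.283 × 171 = 48.39 → ξ₂ = 26.33 kmol.
Outlet amounts (n = n₀ + Σ ν·ξ):
  E: 171 − 1(22.06) − 1(26.33) = 122.6
  A: 0 + 1(22.06) = 22.06
  C: 0 + 1(26.33) = 26.33

26.3 kmol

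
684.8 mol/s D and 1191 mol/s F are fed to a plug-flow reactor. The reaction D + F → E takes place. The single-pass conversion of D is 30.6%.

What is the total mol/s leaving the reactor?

1670 mol/s

D reacted = 0.306 × 684.8 = 209.5 mol/s; ν_D = −1, so ξ = 209.5/1 = 209.5 mol/s.
Outlet amounts (n = n₀ + ν ξ):
  D: 684.8 − 1(209.5) = 475.3
  F: 1191 − 1(209.5) = 981.5
  E: 0 + 1(209.5) = 209.5
Total out = 475.3 + 981.5 + 209.5 = 1666 mol/s.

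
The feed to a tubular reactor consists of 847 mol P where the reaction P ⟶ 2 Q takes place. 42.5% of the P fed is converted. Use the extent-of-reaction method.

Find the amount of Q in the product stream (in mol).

720 mol

P reacted = 0.425 × 847 = 360 mol; ν_P = −1, so ξ = 360/1 = 360 mol.
Outlet amounts (n = n₀ + ν ξ):
  P: 847 − 1(360) = 487
  Q: 0 + 2(360) = 719.9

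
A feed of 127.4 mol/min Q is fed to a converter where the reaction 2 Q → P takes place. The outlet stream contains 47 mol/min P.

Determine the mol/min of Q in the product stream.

For P: n = n₀ + 1ξ → 47 = 0 + 1ξ, giving ξ = 47 mol/min.
Outlet amounts (n = n₀ + ν ξ):
  Q: 127.4 − 2(47) = 33.4
  P: 0 + 1(47) = 47

33.4 mol/min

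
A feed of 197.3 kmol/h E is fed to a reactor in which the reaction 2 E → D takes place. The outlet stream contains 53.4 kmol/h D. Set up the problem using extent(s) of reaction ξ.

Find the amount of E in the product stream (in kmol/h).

For D: n = n₀ + 1ξ → 53.4 = 0 + 1ξ, giving ξ = 53.4 kmol/h.
Outlet amounts (n = n₀ + ν ξ):
  E: 197.3 − 2(53.4) = 90.5
  D: 0 + 1(53.4) = 53.4

90.5 kmol/h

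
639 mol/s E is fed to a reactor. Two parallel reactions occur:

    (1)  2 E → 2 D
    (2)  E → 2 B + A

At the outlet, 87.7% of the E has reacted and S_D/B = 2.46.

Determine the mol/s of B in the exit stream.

189 mol/s

Conversion of E: E consumed = 0.877 × 639 = 560.4 mol/s = 2ξ₁ + 1ξ₂.
Selectivity: 2ξ₁ / (2ξ₂) = 2.46 → ξ₁ = 2.46 ξ₂.
Substitute: (2·2.46 + 1) ξ₂ = 560.4 → ξ₂ = 94.66 mol/s, ξ₁ = 232.9 mol/s.
Outlet amounts (n = n₀ + Σ ν·ξ):
  E: 639 − 2(232.9) − 1(94.66) = 78.6
  D: 0 + 2(232.9) = 465.7
  B: 0 + 2(94.66) = 189.3
  A: 0 + 1(94.66) = 94.66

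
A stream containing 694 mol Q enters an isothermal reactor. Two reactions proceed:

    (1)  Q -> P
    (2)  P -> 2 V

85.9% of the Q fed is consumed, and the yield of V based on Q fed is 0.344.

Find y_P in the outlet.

Conversion of Q: Q consumed = 1ξ₁ = 0.859 × 694 → ξ₁ = 596.1 mol.
Yield of V: 2ξ₂ / 694 = 0.344 → ξ₂ = 119.4 mol.
Outlet amounts (n = n₀ + Σ ν·ξ):
  Q: 694 − 1(596.1) = 97.85
  P: 0 + 1(596.1) − 1(119.4) = 476.8
  V: 0 + 2(119.4) = 238.7
Total out = 813.4 mol; y_P = 476.8 / 813.4 = 0.5862.

0.586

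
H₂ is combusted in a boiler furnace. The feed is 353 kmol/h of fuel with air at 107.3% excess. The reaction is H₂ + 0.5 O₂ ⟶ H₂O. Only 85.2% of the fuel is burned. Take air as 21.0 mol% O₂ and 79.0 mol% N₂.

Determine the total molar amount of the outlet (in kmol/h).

Stoichiometric O₂ = 0.5 × 353 = 176.5 kmol/h; O₂ fed = 176.5 × 2.073 = 365.9 kmol/h.
N₂ fed = 365.9 × 79/21 = 1376 kmol/h.
Fuel reacted = 0.852 × 353 → ξ = 300.8 kmol/h.
Outlet (n = n₀ + ν ξ):
  H₂: 353 − 1(300.8) = 52.24
  O₂: 365.9 − 0.5(300.8) = 215.5
  N₂: 1376 (inert)
  H₂O: 0 + 1(300.8) = 300.8
Total out = 52.24 + 215.5 + 1376 + 300.8 = 1945 kmol/h.

1940 kmol/h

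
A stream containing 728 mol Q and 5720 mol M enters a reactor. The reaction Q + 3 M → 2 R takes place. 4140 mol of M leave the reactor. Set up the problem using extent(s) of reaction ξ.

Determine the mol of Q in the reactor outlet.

201 mol

For M: n = n₀ − 3ξ → 4140 = 5720 − 3ξ, giving ξ = 526.7 mol.
Outlet amounts (n = n₀ + ν ξ):
  Q: 728 − 1(526.7) = 201.3
  M: 5720 − 3(526.7) = 4140
  R: 0 + 2(526.7) = 1053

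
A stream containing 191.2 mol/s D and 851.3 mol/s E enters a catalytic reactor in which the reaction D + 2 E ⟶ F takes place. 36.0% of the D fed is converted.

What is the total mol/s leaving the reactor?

905 mol/s

D reacted = 0.36 × 191.2 = 68.83 mol/s; ν_D = −1, so ξ = 68.83/1 = 68.83 mol/s.
Outlet amounts (n = n₀ + ν ξ):
  D: 191.2 − 1(68.83) = 122.4
  E: 851.3 − 2(68.83) = 713.6
  F: 0 + 1(68.83) = 68.83
Total out = 122.4 + 713.6 + 68.83 = 904.8 mol/s.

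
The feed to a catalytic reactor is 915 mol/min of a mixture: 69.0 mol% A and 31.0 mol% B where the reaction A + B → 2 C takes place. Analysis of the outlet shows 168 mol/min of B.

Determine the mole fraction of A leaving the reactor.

For B: n = n₀ − 1ξ → 168 = 283.6 − 1ξ, giving ξ = 115.6 mol/min.
Outlet amounts (n = n₀ + ν ξ):
  A: 631.4 − 1(115.6) = 515.7
  B: 283.6 − 1(115.6) = 168
  C: 0 + 2(115.6) = 231.3
Total out = 915 mol/min; y_A = 515.7 / 915 = 0.5636.

0.564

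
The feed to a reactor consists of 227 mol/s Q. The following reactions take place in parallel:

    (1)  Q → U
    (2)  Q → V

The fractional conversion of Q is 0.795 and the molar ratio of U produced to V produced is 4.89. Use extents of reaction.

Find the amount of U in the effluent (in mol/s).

150 mol/s

Conversion of Q: Q consumed = 0.795 × 227 = 180.5 mol/s = 1ξ₁ + 1ξ₂.
Selectivity: 1ξ₁ / (1ξ₂) = 4.89 → ξ₁ = 4.89 ξ₂.
Substitute: (1·4.89 + 1) ξ₂ = 180.5 → ξ₂ = 30.64 mol/s, ξ₁ = 149.8 mol/s.
Outlet amounts (n = n₀ + Σ ν·ξ):
  Q: 227 − 1(149.8) − 1(30.64) = 46.53
  U: 0 + 1(149.8) = 149.8
  V: 0 + 1(30.64) = 30.64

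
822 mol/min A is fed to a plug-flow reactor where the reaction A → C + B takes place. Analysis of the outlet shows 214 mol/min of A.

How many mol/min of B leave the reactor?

For A: n = n₀ − 1ξ → 214 = 822 − 1ξ, giving ξ = 608 mol/min.
Outlet amounts (n = n₀ + ν ξ):
  A: 822 − 1(608) = 214
  C: 0 + 1(608) = 608
  B: 0 + 1(608) = 608

608 mol/min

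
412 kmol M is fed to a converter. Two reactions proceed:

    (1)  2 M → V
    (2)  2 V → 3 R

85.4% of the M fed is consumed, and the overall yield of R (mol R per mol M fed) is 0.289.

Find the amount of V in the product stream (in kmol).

Conversion of M: M consumed = 2ξ₁ = 0.854 × 412 → ξ₁ = 175.9 kmol.
Yield of R: 3ξ₂ / 412 = 0.289 → ξ₂ = 39.69 kmol.
Outlet amounts (n = n₀ + Σ ν·ξ):
  M: 412 − 2(175.9) = 60.15
  V: 0 + 1(175.9) − 2(39.69) = 96.55
  R: 0 + 3(39.69) = 119.1

96.5 kmol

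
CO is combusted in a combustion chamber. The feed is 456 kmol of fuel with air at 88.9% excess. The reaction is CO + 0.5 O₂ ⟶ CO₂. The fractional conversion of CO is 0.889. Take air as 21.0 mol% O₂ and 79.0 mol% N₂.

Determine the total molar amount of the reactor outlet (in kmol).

Stoichiometric O₂ = 0.5 × 456 = 228 kmol; O₂ fed = 228 × 1.889 = 430.7 kmol.
N₂ fed = 430.7 × 79/21 = 1620 kmol.
Fuel reacted = 0.889 × 456 → ξ = 405.4 kmol.
Outlet (n = n₀ + ν ξ):
  CO: 456 − 1(405.4) = 50.62
  O₂: 430.7 − 0.5(405.4) = 228
  N₂: 1620 (inert)
  CO₂: 0 + 1(405.4) = 405.4
Total out = 50.62 + 228 + 1620 + 405.4 = 2304 kmol.

2300 kmol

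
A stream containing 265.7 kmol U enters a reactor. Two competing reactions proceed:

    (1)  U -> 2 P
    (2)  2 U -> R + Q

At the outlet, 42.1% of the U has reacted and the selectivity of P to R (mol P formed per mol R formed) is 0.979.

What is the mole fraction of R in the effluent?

Conversion of U: U consumed = 0.421 × 265.7 = 111.9 kmol = 1ξ₁ + 2ξ₂.
Selectivity: 2ξ₁ / (1ξ₂) = 0.979 → ξ₁ = 0.4895 ξ₂.
Substitute: (1·0.4895 + 2) ξ₂ = 111.9 → ξ₂ = 44.93 kmol, ξ₁ = 21.99 kmol.
Outlet amounts (n = n₀ + Σ ν·ξ):
  U: 265.7 − 1(21.99) − 2(44.93) = 153.8
  P: 0 + 2(21.99) = 43.99
  R: 0 + 1(44.93) = 44.93
  Q: 0 + 1(44.93) = 44.93
Total out = 287.7 kmol; y_R = 44.93 / 287.7 = 0.1562.

0.156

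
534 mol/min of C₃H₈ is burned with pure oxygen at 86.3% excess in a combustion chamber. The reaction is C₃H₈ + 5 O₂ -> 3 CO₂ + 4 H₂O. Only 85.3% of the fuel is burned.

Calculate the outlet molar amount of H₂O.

Stoichiometric O₂ = 5 × 534 = 2670 mol/min; O₂ fed = 2670 × 1.863 = 4974 mol/min.
Fuel reacted = 0.853 × 534 → ξ = 455.5 mol/min.
Outlet (n = n₀ + ν ξ):
  C₃H₈: 534 − 1(455.5) = 78.5
  O₂: 4974 − 5(455.5) = 2697
  CO₂: 0 + 3(455.5) = 1367
  H₂O: 0 + 4(455.5) = 1822

1820 mol/min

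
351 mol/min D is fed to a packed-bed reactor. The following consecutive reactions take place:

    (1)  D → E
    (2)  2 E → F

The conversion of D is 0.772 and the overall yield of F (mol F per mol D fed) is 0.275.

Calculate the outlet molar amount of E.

77.9 mol/min

Conversion of D: D consumed = 1ξ₁ = 0.772 × 351 → ξ₁ = 271 mol/min.
Yield of F: 1ξ₂ / 351 = 0.275 → ξ₂ = 96.53 mol/min.
Outlet amounts (n = n₀ + Σ ν·ξ):
  D: 351 − 1(271) = 80.03
  E: 0 + 1(271) − 2(96.53) = 77.92
  F: 0 + 1(96.53) = 96.53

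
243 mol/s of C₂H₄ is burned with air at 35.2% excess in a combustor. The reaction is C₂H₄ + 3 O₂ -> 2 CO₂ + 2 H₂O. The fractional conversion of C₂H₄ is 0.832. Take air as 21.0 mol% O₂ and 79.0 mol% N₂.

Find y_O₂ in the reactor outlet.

0.0768

Stoichiometric O₂ = 3 × 243 = 729 mol/s; O₂ fed = 729 × 1.352 = 985.6 mol/s.
N₂ fed = 985.6 × 79/21 = 3708 mol/s.
Fuel reacted = 0.832 × 243 → ξ = 202.2 mol/s.
Outlet (n = n₀ + ν ξ):
  C₂H₄: 243 − 1(202.2) = 40.82
  O₂: 985.6 − 3(202.2) = 379.1
  N₂: 3708 (inert)
  CO₂: 0 + 2(202.2) = 404.4
  H₂O: 0 + 2(202.2) = 404.4
Total out = 4936 mol/s; y_O₂ = 379.1 / 4936 = 0.07679.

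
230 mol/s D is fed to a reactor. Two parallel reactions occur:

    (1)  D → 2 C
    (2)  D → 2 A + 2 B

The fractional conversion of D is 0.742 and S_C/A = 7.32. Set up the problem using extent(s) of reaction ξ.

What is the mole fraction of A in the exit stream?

0.0929

Conversion of D: D consumed = 0.742 × 230 = 170.7 mol/s = 1ξ₁ + 1ξ₂.
Selectivity: 2ξ₁ / (2ξ₂) = 7.32 → ξ₁ = 7.32 ξ₂.
Substitute: (1·7.32 + 1) ξ₂ = 170.7 → ξ₂ = 20.51 mol/s, ξ₁ = 150.1 mol/s.
Outlet amounts (n = n₀ + Σ ν·ξ):
  D: 230 − 1(150.1) − 1(20.51) = 59.34
  C: 0 + 2(150.1) = 300.3
  A: 0 + 2(20.51) = 41.02
  B: 0 + 2(20.51) = 41.02
Total out = 441.7 mol/s; y_A = 41.02 / 441.7 = 0.09288.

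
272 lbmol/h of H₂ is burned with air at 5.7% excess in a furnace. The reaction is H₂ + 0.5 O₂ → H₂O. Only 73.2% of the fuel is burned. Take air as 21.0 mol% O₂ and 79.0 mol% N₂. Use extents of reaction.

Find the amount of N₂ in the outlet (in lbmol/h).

541 lbmol/h

Stoichiometric O₂ = 0.5 × 272 = 136 lbmol/h; O₂ fed = 136 × 1.057 = 143.8 lbmol/h.
N₂ fed = 143.8 × 79/21 = 540.8 lbmol/h.
Fuel reacted = 0.732 × 272 → ξ = 199.1 lbmol/h.
Outlet (n = n₀ + ν ξ):
  H₂: 272 − 1(199.1) = 72.9
  O₂: 143.8 − 0.5(199.1) = 44.2
  N₂: 540.8 (inert)
  H₂O: 0 + 1(199.1) = 199.1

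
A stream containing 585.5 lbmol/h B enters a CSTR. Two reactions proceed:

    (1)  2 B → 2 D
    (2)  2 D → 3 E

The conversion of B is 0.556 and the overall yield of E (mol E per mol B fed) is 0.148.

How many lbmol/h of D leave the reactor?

268 lbmol/h

Conversion of B: B consumed = 2ξ₁ = 0.556 × 585.5 → ξ₁ = 162.8 lbmol/h.
Yield of E: 3ξ₂ / 585.5 = 0.148 → ξ₂ = 28.88 lbmol/h.
Outlet amounts (n = n₀ + Σ ν·ξ):
  B: 585.5 − 2(162.8) = 260
  D: 0 + 2(162.8) − 2(28.88) = 267.8
  E: 0 + 3(28.88) = 86.65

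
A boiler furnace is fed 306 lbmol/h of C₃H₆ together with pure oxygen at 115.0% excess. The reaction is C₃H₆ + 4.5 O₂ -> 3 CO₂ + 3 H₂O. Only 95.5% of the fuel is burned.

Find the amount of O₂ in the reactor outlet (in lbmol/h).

Stoichiometric O₂ = 4.5 × 306 = 1377 lbmol/h; O₂ fed = 1377 × 2.150 = 2961 lbmol/h.
Fuel reacted = 0.955 × 306 → ξ = 292.2 lbmol/h.
Outlet (n = n₀ + ν ξ):
  C₃H₆: 306 − 1(292.2) = 13.77
  O₂: 2961 − 4.5(292.2) = 1646
  CO₂: 0 + 3(292.2) = 876.7
  H₂O: 0 + 3(292.2) = 876.7

1650 lbmol/h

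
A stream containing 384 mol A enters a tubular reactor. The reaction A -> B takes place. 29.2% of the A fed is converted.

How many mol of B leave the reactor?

A reacted = 0.292 × 384 = 112.1 mol; ν_A = −1, so ξ = 112.1/1 = 112.1 mol.
Outlet amounts (n = n₀ + ν ξ):
  A: 384 − 1(112.1) = 271.9
  B: 0 + 1(112.1) = 112.1

112 mol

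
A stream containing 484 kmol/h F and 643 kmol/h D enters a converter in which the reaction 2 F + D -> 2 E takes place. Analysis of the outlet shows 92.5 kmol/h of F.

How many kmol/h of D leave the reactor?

447 kmol/h

For F: n = n₀ − 2ξ → 92.5 = 484 − 2ξ, giving ξ = 195.8 kmol/h.
Outlet amounts (n = n₀ + ν ξ):
  F: 484 − 2(195.8) = 92.5
  D: 643 − 1(195.8) = 447.2
  E: 0 + 2(195.8) = 391.5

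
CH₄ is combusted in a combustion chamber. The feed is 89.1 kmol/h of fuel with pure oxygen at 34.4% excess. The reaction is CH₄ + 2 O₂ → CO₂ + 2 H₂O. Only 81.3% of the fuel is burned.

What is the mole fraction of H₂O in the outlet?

Stoichiometric O₂ = 2 × 89.1 = 178.2 kmol/h; O₂ fed = 178.2 × 1.344 = 239.5 kmol/h.
Fuel reacted = 0.813 × 89.1 → ξ = 72.44 kmol/h.
Outlet (n = n₀ + ν ξ):
  CH₄: 89.1 − 1(72.44) = 16.66
  O₂: 239.5 − 2(72.44) = 94.62
  CO₂: 0 + 1(72.44) = 72.44
  H₂O: 0 + 2(72.44) = 144.9
Total out = 328.6 kmol/h; y_H₂O = 144.9 / 328.6 = 0.4409.

0.441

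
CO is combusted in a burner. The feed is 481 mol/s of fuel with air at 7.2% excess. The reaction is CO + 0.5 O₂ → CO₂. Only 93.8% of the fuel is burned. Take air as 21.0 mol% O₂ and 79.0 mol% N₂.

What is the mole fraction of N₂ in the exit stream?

Stoichiometric O₂ = 0.5 × 481 = 240.5 mol/s; O₂ fed = 240.5 × 1.072 = 257.8 mol/s.
N₂ fed = 257.8 × 79/21 = 969.9 mol/s.
Fuel reacted = 0.938 × 481 → ξ = 451.2 mol/s.
Outlet (n = n₀ + ν ξ):
  CO: 481 − 1(451.2) = 29.82
  O₂: 257.8 − 0.5(451.2) = 32.23
  N₂: 969.9 (inert)
  CO₂: 0 + 1(451.2) = 451.2
Total out = 1483 mol/s; y_N₂ = 969.9 / 1483 = 0.654.

0.654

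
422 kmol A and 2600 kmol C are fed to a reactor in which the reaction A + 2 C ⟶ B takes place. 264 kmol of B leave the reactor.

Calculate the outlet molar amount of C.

2070 kmol

For B: n = n₀ + 1ξ → 264 = 0 + 1ξ, giving ξ = 264 kmol.
Outlet amounts (n = n₀ + ν ξ):
  A: 422 − 1(264) = 158
  C: 2600 − 2(264) = 2072
  B: 0 + 1(264) = 264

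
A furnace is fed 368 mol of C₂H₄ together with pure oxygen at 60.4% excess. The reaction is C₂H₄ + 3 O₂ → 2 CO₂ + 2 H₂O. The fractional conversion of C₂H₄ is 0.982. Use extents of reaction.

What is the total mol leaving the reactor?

2140 mol

Stoichiometric O₂ = 3 × 368 = 1104 mol; O₂ fed = 1104 × 1.604 = 1771 mol.
Fuel reacted = 0.982 × 368 → ξ = 361.4 mol.
Outlet (n = n₀ + ν ξ):
  C₂H₄: 368 − 1(361.4) = 6.624
  O₂: 1771 − 3(361.4) = 686.7
  CO₂: 0 + 2(361.4) = 722.8
  H₂O: 0 + 2(361.4) = 722.8
Total out = 6.624 + 686.7 + 722.8 + 722.8 = 2139 mol.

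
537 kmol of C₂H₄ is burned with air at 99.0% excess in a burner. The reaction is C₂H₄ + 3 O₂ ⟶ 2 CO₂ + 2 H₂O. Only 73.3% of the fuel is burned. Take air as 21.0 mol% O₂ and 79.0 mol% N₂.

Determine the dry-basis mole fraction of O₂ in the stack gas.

Stoichiometric O₂ = 3 × 537 = 1611 kmol; O₂ fed = 1611 × 1.990 = 3206 kmol.
N₂ fed = 3206 × 79/21 = 12060 kmol.
Fuel reacted = 0.733 × 537 → ξ = 393.6 kmol.
Outlet (n = n₀ + ν ξ):
  C₂H₄: 537 − 1(393.6) = 143.4
  O₂: 3206 − 3(393.6) = 2025
  N₂: 12060 (inert)
  CO₂: 0 + 2(393.6) = 787.2
  H₂O: 0 + 2(393.6) = 787.2
Dry total = 15020 kmol; y_O₂ (dry) = 2025 / 15020 = 0.1349.

0.135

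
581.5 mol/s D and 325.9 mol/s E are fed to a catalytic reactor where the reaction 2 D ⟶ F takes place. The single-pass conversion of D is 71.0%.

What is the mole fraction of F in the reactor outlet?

D reacted = 0.71 × 581.5 = 412.9 mol/s; ν_D = −2, so ξ = 412.9/2 = 206.4 mol/s.
Outlet amounts (n = n₀ + ν ξ):
  D: 581.5 − 2(206.4) = 168.6
  F: 0 + 1(206.4) = 206.4
  E: 325.9 (inert)
Total out = 701 mol/s; y_F = 206.4 / 701 = 0.2945.

0.294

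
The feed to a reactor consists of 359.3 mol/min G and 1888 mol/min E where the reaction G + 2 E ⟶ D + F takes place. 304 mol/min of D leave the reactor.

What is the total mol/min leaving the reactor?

1940 mol/min

For D: n = n₀ + 1ξ → 304 = 0 + 1ξ, giving ξ = 304 mol/min.
Outlet amounts (n = n₀ + ν ξ):
  G: 359.3 − 1(304) = 55.3
  E: 1888 − 2(304) = 1280
  D: 0 + 1(304) = 304
  F: 0 + 1(304) = 304
Total out = 55.3 + 1280 + 304 + 304 = 1943 mol/min.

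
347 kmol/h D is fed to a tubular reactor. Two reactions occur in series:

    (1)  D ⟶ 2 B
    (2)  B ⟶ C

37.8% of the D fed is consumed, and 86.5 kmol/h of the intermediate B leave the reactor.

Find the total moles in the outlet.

478 kmol/h

Conversion of D: D consumed = 1ξ₁ = 0.378 × 347 → ξ₁ = 131.2 kmol/h.
B balance: n_B = 0 + 2ξ₁ − 1ξ₂ = 86.5 → ξ₂ = (2·131.2 − 86.5)/1 = 175.8 kmol/h.
Outlet amounts (n = n₀ + Σ ν·ξ):
  D: 347 − 1(131.2) = 215.8
  B: 0 + 2(131.2) − 1(175.8) = 86.5
  C: 0 + 1(175.8) = 175.8
Total out = 215.8 + 86.5 + 175.8 = 478.2 kmol/h.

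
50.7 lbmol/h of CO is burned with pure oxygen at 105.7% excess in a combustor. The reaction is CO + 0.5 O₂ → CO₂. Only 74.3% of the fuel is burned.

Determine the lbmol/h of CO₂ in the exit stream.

37.7 lbmol/h

Stoichiometric O₂ = 0.5 × 50.7 = 25.35 lbmol/h; O₂ fed = 25.35 × 2.057 = 52.14 lbmol/h.
Fuel reacted = 0.743 × 50.7 → ξ = 37.67 lbmol/h.
Outlet (n = n₀ + ν ξ):
  CO: 50.7 − 1(37.67) = 13.03
  O₂: 52.14 − 0.5(37.67) = 33.31
  CO₂: 0 + 1(37.67) = 37.67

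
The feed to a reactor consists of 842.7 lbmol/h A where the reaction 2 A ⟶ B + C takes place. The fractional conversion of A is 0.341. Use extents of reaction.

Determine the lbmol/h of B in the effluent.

144 lbmol/h

A reacted = 0.341 × 842.7 = 287.4 lbmol/h; ν_A = −2, so ξ = 287.4/2 = 143.7 lbmol/h.
Outlet amounts (n = n₀ + ν ξ):
  A: 842.7 − 2(143.7) = 555.3
  B: 0 + 1(143.7) = 143.7
  C: 0 + 1(143.7) = 143.7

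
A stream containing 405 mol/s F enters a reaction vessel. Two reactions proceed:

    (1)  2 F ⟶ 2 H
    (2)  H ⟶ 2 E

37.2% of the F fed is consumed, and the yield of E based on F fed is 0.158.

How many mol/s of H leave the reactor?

Conversion of F: F consumed = 2ξ₁ = 0.372 × 405 → ξ₁ = 75.33 mol/s.
Yield of E: 2ξ₂ / 405 = 0.158 → ξ₂ = 32 mol/s.
Outlet amounts (n = n₀ + Σ ν·ξ):
  F: 405 − 2(75.33) = 254.3
  H: 0 + 2(75.33) − 1(32) = 118.7
  E: 0 + 2(32) = 63.99

119 mol/s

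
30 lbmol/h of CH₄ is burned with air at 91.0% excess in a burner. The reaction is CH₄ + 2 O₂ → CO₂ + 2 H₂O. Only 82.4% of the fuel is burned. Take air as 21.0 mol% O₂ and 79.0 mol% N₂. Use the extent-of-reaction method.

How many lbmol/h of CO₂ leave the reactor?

24.7 lbmol/h

Stoichiometric O₂ = 2 × 30 = 60 lbmol/h; O₂ fed = 60 × 1.910 = 114.6 lbmol/h.
N₂ fed = 114.6 × 79/21 = 431.1 lbmol/h.
Fuel reacted = 0.824 × 30 → ξ = 24.72 lbmol/h.
Outlet (n = n₀ + ν ξ):
  CH₄: 30 − 1(24.72) = 5.28
  O₂: 114.6 − 2(24.72) = 65.16
  N₂: 431.1 (inert)
  CO₂: 0 + 1(24.72) = 24.72
  H₂O: 0 + 2(24.72) = 49.44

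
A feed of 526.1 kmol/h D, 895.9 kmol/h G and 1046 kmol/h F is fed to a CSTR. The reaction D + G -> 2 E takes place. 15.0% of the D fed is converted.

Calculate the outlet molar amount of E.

158 kmol/h

D reacted = 0.15 × 526.1 = 78.92 kmol/h; ν_D = −1, so ξ = 78.92/1 = 78.92 kmol/h.
Outlet amounts (n = n₀ + ν ξ):
  D: 526.1 − 1(78.92) = 447.2
  G: 895.9 − 1(78.92) = 817
  E: 0 + 2(78.92) = 157.8
  F: 1046 (inert)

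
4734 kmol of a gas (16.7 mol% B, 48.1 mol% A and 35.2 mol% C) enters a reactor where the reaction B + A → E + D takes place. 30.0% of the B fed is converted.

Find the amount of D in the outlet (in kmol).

237 kmol

B reacted = 0.3 × 790.6 = 237.2 kmol; ν_B = −1, so ξ = 237.2/1 = 237.2 kmol.
Outlet amounts (n = n₀ + ν ξ):
  B: 790.6 − 1(237.2) = 553.4
  A: 2277 − 1(237.2) = 2040
  E: 0 + 1(237.2) = 237.2
  D: 0 + 1(237.2) = 237.2
  C: 1666 (inert)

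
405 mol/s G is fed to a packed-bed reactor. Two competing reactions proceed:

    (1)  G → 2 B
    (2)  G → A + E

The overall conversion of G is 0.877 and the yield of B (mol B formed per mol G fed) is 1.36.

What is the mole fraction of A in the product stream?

0.105

Yield of B: 2ξ₁ / 405 = 1.36 → ξ₁ = 275.4 mol/s.
Conversion of G: 1ξ₁ + 1ξ₂ = 0.877 × 405 = 355.2 → ξ₂ = 79.78 mol/s.
Outlet amounts (n = n₀ + Σ ν·ξ):
  G: 405 − 1(275.4) − 1(79.78) = 49.81
  B: 0 + 2(275.4) = 550.8
  A: 0 + 1(79.78) = 79.78
  E: 0 + 1(79.78) = 79.78
Total out = 760.2 mol/s; y_A = 79.78 / 760.2 = 0.105.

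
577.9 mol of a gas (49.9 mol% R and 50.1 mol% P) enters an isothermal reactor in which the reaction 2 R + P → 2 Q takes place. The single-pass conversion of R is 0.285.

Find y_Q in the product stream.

0.153

R reacted = 0.285 × 288.4 = 82.19 mol; ν_R = −2, so ξ = 82.19/2 = 41.09 mol.
Outlet amounts (n = n₀ + ν ξ):
  R: 288.4 − 2(41.09) = 206.2
  P: 289.5 − 1(41.09) = 248.4
  Q: 0 + 2(41.09) = 82.19
Total out = 536.8 mol; y_Q = 82.19 / 536.8 = 0.1531.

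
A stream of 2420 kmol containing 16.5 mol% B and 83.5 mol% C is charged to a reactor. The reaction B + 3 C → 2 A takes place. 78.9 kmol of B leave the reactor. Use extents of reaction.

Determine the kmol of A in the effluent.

641 kmol

For B: n = n₀ − 1ξ → 78.9 = 399.3 − 1ξ, giving ξ = 320.4 kmol.
Outlet amounts (n = n₀ + ν ξ):
  B: 399.3 − 1(320.4) = 78.9
  C: 2021 − 3(320.4) = 1060
  A: 0 + 2(320.4) = 640.8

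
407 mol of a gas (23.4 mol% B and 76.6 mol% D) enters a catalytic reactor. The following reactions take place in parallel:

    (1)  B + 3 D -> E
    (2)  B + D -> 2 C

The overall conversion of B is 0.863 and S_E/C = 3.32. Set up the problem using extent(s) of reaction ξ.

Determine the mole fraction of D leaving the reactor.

Conversion of B: B consumed = 0.863 × 95.24 = 82.19 mol = 1ξ₁ + 1ξ₂.
Selectivity: 1ξ₁ / (2ξ₂) = 3.32 → ξ₁ = 6.64 ξ₂.
Substitute: (1·6.64 + 1) ξ₂ = 82.19 → ξ₂ = 10.76 mol, ξ₁ = 71.43 mol.
Outlet amounts (n = n₀ + Σ ν·ξ):
  B: 95.24 − 1(71.43) − 1(10.76) = 13.05
  D: 311.8 − 3(71.43) − 1(10.76) = 86.71
  E: 0 + 1(71.43) = 71.43
  C: 0 + 2(10.76) = 21.52
Total out = 192.7 mol; y_D = 86.71 / 192.7 = 0.45.

0.45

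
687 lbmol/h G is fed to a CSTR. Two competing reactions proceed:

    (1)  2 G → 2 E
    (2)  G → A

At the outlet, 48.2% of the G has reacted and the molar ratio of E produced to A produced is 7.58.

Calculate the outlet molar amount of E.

Conversion of G: G consumed = 0.482 × 687 = 331.1 lbmol/h = 2ξ₁ + 1ξ₂.
Selectivity: 2ξ₁ / (1ξ₂) = 7.58 → ξ₁ = 3.79 ξ₂.
Substitute: (2·3.79 + 1) ξ₂ = 331.1 → ξ₂ = 38.59 lbmol/h, ξ₁ = 146.3 lbmol/h.
Outlet amounts (n = n₀ + Σ ν·ξ):
  G: 687 − 2(146.3) − 1(38.59) = 355.9
  E: 0 + 2(146.3) = 292.5
  A: 0 + 1(38.59) = 38.59

293 lbmol/h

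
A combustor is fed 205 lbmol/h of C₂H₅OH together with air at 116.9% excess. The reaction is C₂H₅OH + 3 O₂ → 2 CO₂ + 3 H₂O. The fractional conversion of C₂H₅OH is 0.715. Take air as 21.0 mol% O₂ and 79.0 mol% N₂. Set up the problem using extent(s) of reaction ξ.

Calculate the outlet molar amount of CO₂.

293 lbmol/h

Stoichiometric O₂ = 3 × 205 = 615 lbmol/h; O₂ fed = 615 × 2.169 = 1334 lbmol/h.
N₂ fed = 1334 × 79/21 = 5018 lbmol/h.
Fuel reacted = 0.715 × 205 → ξ = 146.6 lbmol/h.
Outlet (n = n₀ + ν ξ):
  C₂H₅OH: 205 − 1(146.6) = 58.43
  O₂: 1334 − 3(146.6) = 894.2
  N₂: 5018 (inert)
  CO₂: 0 + 2(146.6) = 293.1
  H₂O: 0 + 3(146.6) = 439.7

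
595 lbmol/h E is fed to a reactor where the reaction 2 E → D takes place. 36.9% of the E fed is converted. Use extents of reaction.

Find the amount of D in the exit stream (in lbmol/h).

E reacted = 0.369 × 595 = 219.6 lbmol/h; ν_E = −2, so ξ = 219.6/2 = 109.8 lbmol/h.
Outlet amounts (n = n₀ + ν ξ):
  E: 595 − 2(109.8) = 375.4
  D: 0 + 1(109.8) = 109.8

110 lbmol/h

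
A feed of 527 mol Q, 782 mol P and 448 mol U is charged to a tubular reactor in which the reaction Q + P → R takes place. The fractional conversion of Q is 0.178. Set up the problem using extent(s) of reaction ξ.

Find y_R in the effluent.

Q reacted = 0.178 × 527 = 93.81 mol; ν_Q = −1, so ξ = 93.81/1 = 93.81 mol.
Outlet amounts (n = n₀ + ν ξ):
  Q: 527 − 1(93.81) = 433.2
  P: 782 − 1(93.81) = 688.2
  R: 0 + 1(93.81) = 93.81
  U: 448 (inert)
Total out = 1663 mol; y_R = 93.81 / 1663 = 0.0564.

0.0564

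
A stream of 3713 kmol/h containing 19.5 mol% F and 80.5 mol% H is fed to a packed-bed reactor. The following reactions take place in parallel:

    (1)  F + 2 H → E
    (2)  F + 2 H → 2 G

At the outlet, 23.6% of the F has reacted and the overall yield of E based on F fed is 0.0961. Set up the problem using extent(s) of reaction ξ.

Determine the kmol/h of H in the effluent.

2650 kmol/h

Yield of E: 1ξ₁ / 724 = 0.0961 → ξ₁ = 69.58 kmol/h.
Conversion of F: 1ξ₁ + 1ξ₂ = 0.236 × 724 = 170.9 → ξ₂ = 101.3 kmol/h.
Outlet amounts (n = n₀ + Σ ν·ξ):
  F: 724 − 1(69.58) − 1(101.3) = 553.2
  H: 2989 − 2(69.58) − 2(101.3) = 2647
  E: 0 + 1(69.58) = 69.58
  G: 0 + 2(101.3) = 202.6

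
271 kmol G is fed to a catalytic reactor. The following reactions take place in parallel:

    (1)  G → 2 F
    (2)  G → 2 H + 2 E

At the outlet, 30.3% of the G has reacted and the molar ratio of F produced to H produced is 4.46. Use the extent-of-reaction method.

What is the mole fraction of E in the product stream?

Conversion of G: G consumed = 0.303 × 271 = 82.11 kmol = 1ξ₁ + 1ξ₂.
Selectivity: 2ξ₁ / (2ξ₂) = 4.46 → ξ₁ = 4.46 ξ₂.
Substitute: (1·4.46 + 1) ξ₂ = 82.11 → ξ₂ = 15.04 kmol, ξ₁ = 67.07 kmol.
Outlet amounts (n = n₀ + Σ ν·ξ):
  G: 271 − 1(67.07) − 1(15.04) = 188.9
  F: 0 + 2(67.07) = 134.1
  H: 0 + 2(15.04) = 30.08
  E: 0 + 2(15.04) = 30.08
Total out = 383.2 kmol; y_E = 30.08 / 383.2 = 0.07849.

0.0785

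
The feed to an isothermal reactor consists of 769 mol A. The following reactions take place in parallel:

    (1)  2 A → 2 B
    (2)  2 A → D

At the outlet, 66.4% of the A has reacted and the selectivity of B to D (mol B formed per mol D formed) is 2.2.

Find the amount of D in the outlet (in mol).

Conversion of A: A consumed = 0.664 × 769 = 510.6 mol = 2ξ₁ + 2ξ₂.
Selectivity: 2ξ₁ / (1ξ₂) = 2.2 → ξ₁ = 1.1 ξ₂.
Substitute: (2·1.1 + 2) ξ₂ = 510.6 → ξ₂ = 121.6 mol, ξ₁ = 133.7 mol.
Outlet amounts (n = n₀ + Σ ν·ξ):
  A: 769 − 2(133.7) − 2(121.6) = 258.4
  B: 0 + 2(133.7) = 267.5
  D: 0 + 1(121.6) = 121.6

122 mol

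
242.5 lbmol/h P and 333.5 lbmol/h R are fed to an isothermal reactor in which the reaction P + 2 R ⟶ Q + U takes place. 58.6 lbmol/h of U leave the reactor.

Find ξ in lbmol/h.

For U: n = n₀ + 1ξ → 58.6 = 0 + 1ξ, giving ξ = 58.6 lbmol/h.
Outlet amounts (n = n₀ + ν ξ):
  P: 242.5 − 1(58.6) = 183.9
  R: 333.5 − 2(58.6) = 216.3
  Q: 0 + 1(58.6) = 58.6
  U: 0 + 1(58.6) = 58.6

ξ = 58.6 lbmol/h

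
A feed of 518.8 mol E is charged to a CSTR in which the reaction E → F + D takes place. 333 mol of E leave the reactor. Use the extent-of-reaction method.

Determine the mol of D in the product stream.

186 mol

For E: n = n₀ − 1ξ → 333 = 518.8 − 1ξ, giving ξ = 185.8 mol.
Outlet amounts (n = n₀ + ν ξ):
  E: 518.8 − 1(185.8) = 333
  F: 0 + 1(185.8) = 185.8
  D: 0 + 1(185.8) = 185.8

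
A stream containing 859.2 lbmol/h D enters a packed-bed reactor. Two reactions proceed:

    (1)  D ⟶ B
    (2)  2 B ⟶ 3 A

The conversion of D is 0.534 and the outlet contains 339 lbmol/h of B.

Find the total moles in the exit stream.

Conversion of D: D consumed = 1ξ₁ = 0.534 × 859.2 → ξ₁ = 458.8 lbmol/h.
B balance: n_B = 0 + 1ξ₁ − 2ξ₂ = 339 → ξ₂ = (1·458.8 − 339)/2 = 59.91 lbmol/h.
Outlet amounts (n = n₀ + Σ ν·ξ):
  D: 859.2 − 1(458.8) = 400.4
  B: 0 + 1(458.8) − 2(59.91) = 339
  A: 0 + 3(59.91) = 179.7
Total out = 400.4 + 339 + 179.7 = 919.1 lbmol/h.

919 lbmol/h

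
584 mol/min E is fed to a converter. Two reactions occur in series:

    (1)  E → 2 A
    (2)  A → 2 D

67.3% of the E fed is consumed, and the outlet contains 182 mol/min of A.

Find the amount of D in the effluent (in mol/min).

1210 mol/min

Conversion of E: E consumed = 1ξ₁ = 0.673 × 584 → ξ₁ = 393 mol/min.
A balance: n_A = 0 + 2ξ₁ − 1ξ₂ = 182 → ξ₂ = (2·393 − 182)/1 = 604.1 mol/min.
Outlet amounts (n = n₀ + Σ ν·ξ):
  E: 584 − 1(393) = 191
  A: 0 + 2(393) − 1(604.1) = 182
  D: 0 + 2(604.1) = 1208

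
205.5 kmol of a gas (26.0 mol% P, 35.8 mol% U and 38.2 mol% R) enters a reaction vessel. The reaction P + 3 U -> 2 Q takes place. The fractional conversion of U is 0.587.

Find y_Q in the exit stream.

0.163

U reacted = 0.587 × 73.57 = 43.19 kmol; ν_U = −3, so ξ = 43.19/3 = 14.4 kmol.
Outlet amounts (n = n₀ + ν ξ):
  P: 53.43 − 1(14.4) = 39.03
  U: 73.57 − 3(14.4) = 30.38
  Q: 0 + 2(14.4) = 28.79
  R: 78.5 (inert)
Total out = 176.7 kmol; y_Q = 28.79 / 176.7 = 0.1629.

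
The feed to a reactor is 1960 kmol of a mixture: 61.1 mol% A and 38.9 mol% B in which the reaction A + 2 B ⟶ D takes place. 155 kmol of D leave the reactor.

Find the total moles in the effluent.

1650 kmol

For D: n = n₀ + 1ξ → 155 = 0 + 1ξ, giving ξ = 155 kmol.
Outlet amounts (n = n₀ + ν ξ):
  A: 1198 − 1(155) = 1043
  B: 762.4 − 2(155) = 452.4
  D: 0 + 1(155) = 155
Total out = 1043 + 452.4 + 155 = 1650 kmol.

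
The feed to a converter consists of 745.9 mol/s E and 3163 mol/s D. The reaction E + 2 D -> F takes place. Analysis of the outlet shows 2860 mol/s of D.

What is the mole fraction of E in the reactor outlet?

For D: n = n₀ − 2ξ → 2860 = 3163 − 2ξ, giving ξ = 151.5 mol/s.
Outlet amounts (n = n₀ + ν ξ):
  E: 745.9 − 1(151.5) = 594.4
  D: 3163 − 2(151.5) = 2860
  F: 0 + 1(151.5) = 151.5
Total out = 3606 mol/s; y_E = 594.4 / 3606 = 0.1648.

0.165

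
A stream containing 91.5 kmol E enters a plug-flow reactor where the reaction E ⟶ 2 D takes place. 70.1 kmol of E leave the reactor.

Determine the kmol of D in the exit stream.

42.8 kmol

For E: n = n₀ − 1ξ → 70.1 = 91.5 − 1ξ, giving ξ = 21.4 kmol.
Outlet amounts (n = n₀ + ν ξ):
  E: 91.5 − 1(21.4) = 70.1
  D: 0 + 2(21.4) = 42.8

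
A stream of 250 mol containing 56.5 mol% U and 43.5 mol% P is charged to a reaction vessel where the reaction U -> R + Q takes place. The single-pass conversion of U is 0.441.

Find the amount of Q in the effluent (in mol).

U reacted = 0.441 × 141.2 = 62.29 mol; ν_U = −1, so ξ = 62.29/1 = 62.29 mol.
Outlet amounts (n = n₀ + ν ξ):
  U: 141.2 − 1(62.29) = 78.96
  R: 0 + 1(62.29) = 62.29
  Q: 0 + 1(62.29) = 62.29
  P: 108.8 (inert)

62.3 mol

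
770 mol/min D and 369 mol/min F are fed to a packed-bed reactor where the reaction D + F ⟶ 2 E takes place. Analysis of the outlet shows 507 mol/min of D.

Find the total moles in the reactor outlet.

For D: n = n₀ − 1ξ → 507 = 770 − 1ξ, giving ξ = 263 mol/min.
Outlet amounts (n = n₀ + ν ξ):
  D: 770 − 1(263) = 507
  F: 369 − 1(263) = 106
  E: 0 + 2(263) = 526
Total out = 507 + 106 + 526 = 1139 mol/min.

1140 mol/min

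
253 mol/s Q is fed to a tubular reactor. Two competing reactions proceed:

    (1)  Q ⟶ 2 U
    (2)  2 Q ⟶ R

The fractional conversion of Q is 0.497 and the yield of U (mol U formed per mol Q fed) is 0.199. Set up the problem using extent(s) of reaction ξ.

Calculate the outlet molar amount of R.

50.3 mol/s

Yield of U: 2ξ₁ / 253 = 0.199 → ξ₁ = 25.17 mol/s.
Conversion of Q: 1ξ₁ + 2ξ₂ = 0.497 × 253 = 125.7 → ξ₂ = 50.28 mol/s.
Outlet amounts (n = n₀ + Σ ν·ξ):
  Q: 253 − 1(25.17) − 2(50.28) = 127.3
  U: 0 + 2(25.17) = 50.35
  R: 0 + 1(50.28) = 50.28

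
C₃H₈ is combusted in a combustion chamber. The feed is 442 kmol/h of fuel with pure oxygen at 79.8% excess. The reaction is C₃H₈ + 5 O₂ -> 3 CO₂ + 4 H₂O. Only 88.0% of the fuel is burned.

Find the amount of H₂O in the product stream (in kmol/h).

Stoichiometric O₂ = 5 × 442 = 2210 kmol/h; O₂ fed = 2210 × 1.798 = 3974 kmol/h.
Fuel reacted = 0.88 × 442 → ξ = 389 kmol/h.
Outlet (n = n₀ + ν ξ):
  C₃H₈: 442 − 1(389) = 53.04
  O₂: 3974 − 5(389) = 2029
  CO₂: 0 + 3(389) = 1167
  H₂O: 0 + 4(389) = 1556

1560 kmol/h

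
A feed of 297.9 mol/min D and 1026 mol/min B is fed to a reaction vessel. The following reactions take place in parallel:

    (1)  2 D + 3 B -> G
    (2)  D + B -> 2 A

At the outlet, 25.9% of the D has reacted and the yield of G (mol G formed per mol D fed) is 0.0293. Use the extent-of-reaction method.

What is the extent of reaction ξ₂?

Yield of G: 1ξ₁ / 297.9 = 0.0293 → ξ₁ = 8.728 mol/min.
Conversion of D: 2ξ₁ + 1ξ₂ = 0.259 × 297.9 = 77.16 → ξ₂ = 59.7 mol/min.
Outlet amounts (n = n₀ + Σ ν·ξ):
  D: 297.9 − 2(8.728) − 1(59.7) = 220.7
  B: 1026 − 3(8.728) − 1(59.7) = 940.1
  G: 0 + 1(8.728) = 8.728
  A: 0 + 2(59.7) = 119.4

ξ₂ = 59.7 mol/min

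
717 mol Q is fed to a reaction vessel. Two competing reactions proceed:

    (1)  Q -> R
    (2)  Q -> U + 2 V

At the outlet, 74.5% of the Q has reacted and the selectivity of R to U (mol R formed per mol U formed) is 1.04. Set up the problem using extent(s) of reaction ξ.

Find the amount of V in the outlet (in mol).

Conversion of Q: Q consumed = 0.745 × 717 = 534.2 mol = 1ξ₁ + 1ξ₂.
Selectivity: 1ξ₁ / (1ξ₂) = 1.04 → ξ₁ = 1.04 ξ₂.
Substitute: (1·1.04 + 1) ξ₂ = 534.2 → ξ₂ = 261.8 mol, ξ₁ = 272.3 mol.
Outlet amounts (n = n₀ + Σ ν·ξ):
  Q: 717 − 1(272.3) − 1(261.8) = 182.8
  R: 0 + 1(272.3) = 272.3
  U: 0 + 1(261.8) = 261.8
  V: 0 + 2(261.8) = 523.7

524 mol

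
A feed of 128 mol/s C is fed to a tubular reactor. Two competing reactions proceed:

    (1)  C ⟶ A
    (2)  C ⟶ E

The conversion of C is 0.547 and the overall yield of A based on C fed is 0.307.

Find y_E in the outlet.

Yield of A: 1ξ₁ / 128 = 0.307 → ξ₁ = 39.3 mol/s.
Conversion of C: 1ξ₁ + 1ξ₂ = 0.547 × 128 = 70.02 → ξ₂ = 30.72 mol/s.
Outlet amounts (n = n₀ + Σ ν·ξ):
  C: 128 − 1(39.3) − 1(30.72) = 57.98
  A: 0 + 1(39.3) = 39.3
  E: 0 + 1(30.72) = 30.72
Total out = 128 mol/s; y_E = 30.72 / 128 = 0.24.

0.24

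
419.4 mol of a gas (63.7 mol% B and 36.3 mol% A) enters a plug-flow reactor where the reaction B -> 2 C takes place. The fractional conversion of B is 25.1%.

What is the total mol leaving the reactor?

B reacted = 0.251 × 267.2 = 67.06 mol; ν_B = −1, so ξ = 67.06/1 = 67.06 mol.
Outlet amounts (n = n₀ + ν ξ):
  B: 267.2 − 1(67.06) = 200.1
  C: 0 + 2(67.06) = 134.1
  A: 152.2 (inert)
Total out = 200.1 + 134.1 + 152.2 = 486.5 mol.

486 mol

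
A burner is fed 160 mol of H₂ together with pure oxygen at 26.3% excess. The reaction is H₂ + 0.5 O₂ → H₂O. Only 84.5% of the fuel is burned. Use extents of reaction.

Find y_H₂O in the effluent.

0.699

Stoichiometric O₂ = 0.5 × 160 = 80 mol; O₂ fed = 80 × 1.263 = 101 mol.
Fuel reacted = 0.845 × 160 → ξ = 135.2 mol.
Outlet (n = n₀ + ν ξ):
  H₂: 160 − 1(135.2) = 24.8
  O₂: 101 − 0.5(135.2) = 33.44
  H₂O: 0 + 1(135.2) = 135.2
Total out = 193.4 mol; y_H₂O = 135.2 / 193.4 = 0.6989.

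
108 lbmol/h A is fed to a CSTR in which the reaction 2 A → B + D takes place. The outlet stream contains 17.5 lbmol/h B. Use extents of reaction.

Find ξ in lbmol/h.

For B: n = n₀ + 1ξ → 17.5 = 0 + 1ξ, giving ξ = 17.5 lbmol/h.
Outlet amounts (n = n₀ + ν ξ):
  A: 108 − 2(17.5) = 73
  B: 0 + 1(17.5) = 17.5
  D: 0 + 1(17.5) = 17.5

ξ = 17.5 lbmol/h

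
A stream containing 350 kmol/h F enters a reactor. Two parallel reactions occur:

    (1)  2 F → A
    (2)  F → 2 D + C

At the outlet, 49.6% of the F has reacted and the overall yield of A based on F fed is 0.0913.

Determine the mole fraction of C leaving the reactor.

Yield of A: 1ξ₁ / 350 = 0.0913 → ξ₁ = 31.96 kmol/h.
Conversion of F: 2ξ₁ + 1ξ₂ = 0.496 × 350 = 173.6 → ξ₂ = 109.7 kmol/h.
Outlet amounts (n = n₀ + Σ ν·ξ):
  F: 350 − 2(31.96) − 1(109.7) = 176.4
  A: 0 + 1(31.96) = 31.96
  D: 0 + 2(109.7) = 219.4
  C: 0 + 1(109.7) = 109.7
Total out = 537.4 kmol/h; y_C = 109.7 / 537.4 = 0.2041.

0.204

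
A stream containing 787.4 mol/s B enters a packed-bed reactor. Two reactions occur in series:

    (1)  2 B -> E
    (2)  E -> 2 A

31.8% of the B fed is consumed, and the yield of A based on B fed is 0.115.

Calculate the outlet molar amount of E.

79.9 mol/s

Conversion of B: B consumed = 2ξ₁ = 0.318 × 787.4 → ξ₁ = 125.2 mol/s.
Yield of A: 2ξ₂ / 787.4 = 0.115 → ξ₂ = 45.28 mol/s.
Outlet amounts (n = n₀ + Σ ν·ξ):
  B: 787.4 − 2(125.2) = 537
  E: 0 + 1(125.2) − 1(45.28) = 79.92
  A: 0 + 2(45.28) = 90.55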